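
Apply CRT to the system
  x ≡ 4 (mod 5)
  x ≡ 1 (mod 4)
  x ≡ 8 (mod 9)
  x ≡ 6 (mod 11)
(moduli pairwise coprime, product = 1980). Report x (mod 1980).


Product of moduli M = 5 · 4 · 9 · 11 = 1980.
Merge one congruence at a time:
  Start: x ≡ 4 (mod 5).
  Combine with x ≡ 1 (mod 4); new modulus lcm = 20.
    Write x = 4 + 5·t and substitute into x ≡ 1 (mod 4): 5·t ≡ 1 − 4 = -3 (mod 4).
    Reduce coefficients mod 4: 1·t ≡ 1 (mod 4).
    So t ≡ 1 (mod 4).
    Then x = 4 + 5·1 = 9, valid modulo lcm(5, 4) = 20: x ≡ 9 (mod 20).
  Combine with x ≡ 8 (mod 9); new modulus lcm = 180.
    Write x = 9 + 20·t and substitute into x ≡ 8 (mod 9): 20·t ≡ 8 − 9 = -1 (mod 9).
    Reduce coefficients mod 9: 2·t ≡ 8 (mod 9).
    The inverse of 2 mod 9 is 5 (since 2·5 = 10 = 1·9 + 1), so t ≡ 5·8 = 40 ≡ 4 (mod 9).
    Then x = 9 + 20·4 = 89, valid modulo lcm(20, 9) = 180: x ≡ 89 (mod 180).
  Combine with x ≡ 6 (mod 11); new modulus lcm = 1980.
    Write x = 89 + 180·t and substitute into x ≡ 6 (mod 11): 180·t ≡ 6 − 89 = -83 (mod 11).
    Reduce coefficients mod 11: 4·t ≡ 5 (mod 11).
    The inverse of 4 mod 11 is 3 (since 4·3 = 12 = 1·11 + 1), so t ≡ 3·5 = 15 ≡ 4 (mod 11).
    Then x = 89 + 180·4 = 809, valid modulo lcm(180, 11) = 1980: x ≡ 809 (mod 1980).
Verify against each original: 809 mod 5 = 4, 809 mod 4 = 1, 809 mod 9 = 8, 809 mod 11 = 6.

x ≡ 809 (mod 1980).


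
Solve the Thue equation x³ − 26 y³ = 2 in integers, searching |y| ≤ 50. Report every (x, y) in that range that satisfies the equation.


The equation is x³ - 26y³ = 2. For fixed y, x³ = 26·y³ + 2, so a solution requires the RHS to be a perfect cube.
Strategy: iterate y from -50 to 50, compute RHS = 26·y³ + 2, and check whether it is a (positive or negative) perfect cube.
Check small values of y:
  y = 0: RHS = 2 is not a perfect cube.
  y = 1: RHS = 28 is not a perfect cube.
  y = -1: RHS = -24 is not a perfect cube.
  y = 2: RHS = 210 is not a perfect cube.
  y = -2: RHS = -206 is not a perfect cube.
  y = 3: RHS = 704 is not a perfect cube.
  y = -3: RHS = -700 is not a perfect cube.
Continuing the search up to |y| = 50 finds no solutions either.
No (x, y) in the scanned range satisfies the equation.

No integer solutions with |y| ≤ 50.


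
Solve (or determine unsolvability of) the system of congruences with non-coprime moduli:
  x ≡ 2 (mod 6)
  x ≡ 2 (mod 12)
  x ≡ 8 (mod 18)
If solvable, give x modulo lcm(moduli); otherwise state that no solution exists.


Moduli 6, 12, 18 are not pairwise coprime, so CRT works modulo lcm(m_i) when all pairwise compatibility conditions hold.
Pairwise compatibility: gcd(m_i, m_j) must divide a_i - a_j for every pair.
Merge one congruence at a time:
  Start: x ≡ 2 (mod 6).
  Combine with x ≡ 2 (mod 12): gcd(6, 12) = 6; 2 - 2 = 0, which IS divisible by 6, so compatible.
    Write x = 2 + 6·t and substitute into x ≡ 2 (mod 12): 6·t ≡ 2 − 2 = 0 (mod 12).
    Divide the congruence (and modulus) by g = 6: 1·t ≡ 0 (mod 2).
    So t ≡ 0 (mod 2).
    Then x = 2 + 6·0 = 2, valid modulo lcm(6, 12) = 12: x ≡ 2 (mod 12).
  Combine with x ≡ 8 (mod 18): gcd(12, 18) = 6; 8 - 2 = 6, which IS divisible by 6, so compatible.
    Write x = 2 + 12·t and substitute into x ≡ 8 (mod 18): 12·t ≡ 8 − 2 = 6 (mod 18).
    Divide the congruence (and modulus) by g = 6: 2·t ≡ 1 (mod 3).
    The inverse of 2 mod 3 is 2 (since 2·2 = 4 = 1·3 + 1), so t ≡ 2·1 = 2 ≡ 2 (mod 3).
    Then x = 2 + 12·2 = 26, valid modulo lcm(12, 18) = 36: x ≡ 26 (mod 36).
Verify: 26 mod 6 = 2, 26 mod 12 = 2, 26 mod 18 = 8.

x ≡ 26 (mod 36).


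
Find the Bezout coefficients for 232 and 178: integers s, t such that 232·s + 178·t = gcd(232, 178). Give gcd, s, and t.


Euclidean algorithm on (232, 178) — divide until remainder is 0:
  232 = 1 · 178 + 54
  178 = 3 · 54 + 16
  54 = 3 · 16 + 6
  16 = 2 · 6 + 4
  6 = 1 · 4 + 2
  4 = 2 · 2 + 0
gcd(232, 178) = 2.
Track Bezout coefficients alongside the remainders: start with r₀ = 232 = a·1 + b·0 (s = 1, t = 0) and r₁ = 178 = a·0 + b·1 (s = 0, t = 1); each new remainder r_{k+1} = r_{k-1} − q_k·r_k inherits s_{k+1} = s_{k-1} − q_k·s_k, t_{k+1} = t_{k-1} − q_k·t_k, so r_k = a·s_k + b·t_k at every step:
  q = 1: r = 54, s = 1 − 1·0 = 1, t = 0 − 1·1 = -1  (check: 232·1 + 178·(-1) = 54)
  q = 3: r = 16, s = 0 − 3·1 = -3, t = 1 − 3·(-1) = 4  (check: 232·(-3) + 178·4 = 16)
  q = 3: r = 6, s = 1 − 3·(-3) = 10, t = -1 − 3·4 = -13  (check: 232·10 + 178·(-13) = 6)
  q = 2: r = 4, s = -3 − 2·10 = -23, t = 4 − 2·(-13) = 30  (check: 232·(-23) + 178·30 = 4)
  q = 1: r = 2, s = 10 − 1·(-23) = 33, t = -13 − 1·30 = -43  (check: 232·33 + 178·(-43) = 2)
The row with r = 2 (the gcd) gives the Bezout coefficients s = 33, t = -43.
Result: 232 · (33) + 178 · (-43) = 2.

gcd(232, 178) = 2; s = 33, t = -43 (check: 232·33 + 178·(-43) = 2).


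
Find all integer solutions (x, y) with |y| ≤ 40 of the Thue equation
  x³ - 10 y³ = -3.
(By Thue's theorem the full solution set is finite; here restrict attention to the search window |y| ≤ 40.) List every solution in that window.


The equation is x³ - 10y³ = -3. For fixed y, x³ = 10·y³ − 3, so a solution requires the RHS to be a perfect cube.
Strategy: iterate y from -40 to 40, compute RHS = 10·y³ − 3, and check whether it is a (positive or negative) perfect cube.
Check small values of y:
  y = 0: RHS = -3 is not a perfect cube.
  y = 1: RHS = 7 is not a perfect cube.
  y = -1: RHS = -13 is not a perfect cube.
  y = 2: RHS = 77 is not a perfect cube.
  y = -2: RHS = -83 is not a perfect cube.
  y = 3: RHS = 267 is not a perfect cube.
  y = -3: RHS = -273 is not a perfect cube.
Continuing the search up to |y| = 40 finds no solutions either.
No (x, y) in the scanned range satisfies the equation.

No integer solutions with |y| ≤ 40.


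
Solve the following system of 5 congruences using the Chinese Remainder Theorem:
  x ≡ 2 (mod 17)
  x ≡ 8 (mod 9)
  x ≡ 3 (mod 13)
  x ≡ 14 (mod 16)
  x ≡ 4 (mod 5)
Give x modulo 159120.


Product of moduli M = 17 · 9 · 13 · 16 · 5 = 159120.
Merge one congruence at a time:
  Start: x ≡ 2 (mod 17).
  Combine with x ≡ 8 (mod 9); new modulus lcm = 153.
    Write x = 2 + 17·t and substitute into x ≡ 8 (mod 9): 17·t ≡ 8 − 2 = 6 (mod 9).
    Reduce coefficients mod 9: 8·t ≡ 6 (mod 9).
    The inverse of 8 mod 9 is 8 (since 8·8 = 64 = 7·9 + 1), so t ≡ 8·6 = 48 ≡ 3 (mod 9).
    Then x = 2 + 17·3 = 53, valid modulo lcm(17, 9) = 153: x ≡ 53 (mod 153).
  Combine with x ≡ 3 (mod 13); new modulus lcm = 1989.
    Write x = 53 + 153·t and substitute into x ≡ 3 (mod 13): 153·t ≡ 3 − 53 = -50 (mod 13).
    Reduce coefficients mod 13: 10·t ≡ 2 (mod 13).
    The inverse of 10 mod 13 is 4 (since 10·4 = 40 = 3·13 + 1), so t ≡ 4·2 = 8 ≡ 8 (mod 13).
    Then x = 53 + 153·8 = 1277, valid modulo lcm(153, 13) = 1989: x ≡ 1277 (mod 1989).
  Combine with x ≡ 14 (mod 16); new modulus lcm = 31824.
    Write x = 1277 + 1989·t and substitute into x ≡ 14 (mod 16): 1989·t ≡ 14 − 1277 = -1263 (mod 16).
    Reduce coefficients mod 16: 5·t ≡ 1 (mod 16).
    The inverse of 5 mod 16 is 13 (since 5·13 = 65 = 4·16 + 1), so t ≡ 13·1 = 13 ≡ 13 (mod 16).
    Then x = 1277 + 1989·13 = 27134, valid modulo lcm(1989, 16) = 31824: x ≡ 27134 (mod 31824).
  Combine with x ≡ 4 (mod 5); new modulus lcm = 159120.
    Write x = 27134 + 31824·t and substitute into x ≡ 4 (mod 5): 31824·t ≡ 4 − 27134 = -27130 (mod 5).
    Reduce coefficients mod 5: 4·t ≡ 0 (mod 5).
    The inverse of 4 mod 5 is 4 (since 4·4 = 16 = 3·5 + 1), so t ≡ 4·0 = 0 ≡ 0 (mod 5).
    Then x = 27134 + 31824·0 = 27134, valid modulo lcm(31824, 5) = 159120: x ≡ 27134 (mod 159120).
Verify against each original: 27134 mod 17 = 2, 27134 mod 9 = 8, 27134 mod 13 = 3, 27134 mod 16 = 14, 27134 mod 5 = 4.

x ≡ 27134 (mod 159120).


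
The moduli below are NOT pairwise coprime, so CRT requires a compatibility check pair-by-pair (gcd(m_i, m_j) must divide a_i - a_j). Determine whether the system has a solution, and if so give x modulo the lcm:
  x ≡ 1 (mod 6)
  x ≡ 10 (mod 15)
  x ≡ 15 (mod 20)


Moduli 6, 15, 20 are not pairwise coprime, so CRT works modulo lcm(m_i) when all pairwise compatibility conditions hold.
Pairwise compatibility: gcd(m_i, m_j) must divide a_i - a_j for every pair.
Merge one congruence at a time:
  Start: x ≡ 1 (mod 6).
  Combine with x ≡ 10 (mod 15): gcd(6, 15) = 3; 10 - 1 = 9, which IS divisible by 3, so compatible.
    Write x = 1 + 6·t and substitute into x ≡ 10 (mod 15): 6·t ≡ 10 − 1 = 9 (mod 15).
    Divide the congruence (and modulus) by g = 3: 2·t ≡ 3 (mod 5).
    The inverse of 2 mod 5 is 3 (since 2·3 = 6 = 1·5 + 1), so t ≡ 3·3 = 9 ≡ 4 (mod 5).
    Then x = 1 + 6·4 = 25, valid modulo lcm(6, 15) = 30: x ≡ 25 (mod 30).
  Combine with x ≡ 15 (mod 20): gcd(30, 20) = 10; 15 - 25 = -10, which IS divisible by 10, so compatible.
    Write x = 25 + 30·t and substitute into x ≡ 15 (mod 20): 30·t ≡ 15 − 25 = -10 (mod 20).
    Divide the congruence (and modulus) by g = 10: 3·t ≡ -1 (mod 2).
    Reduce coefficients mod 2: 1·t ≡ 1 (mod 2).
    So t ≡ 1 (mod 2).
    Then x = 25 + 30·1 = 55, valid modulo lcm(30, 20) = 60: x ≡ 55 (mod 60).
Verify: 55 mod 6 = 1, 55 mod 15 = 10, 55 mod 20 = 15.

x ≡ 55 (mod 60).


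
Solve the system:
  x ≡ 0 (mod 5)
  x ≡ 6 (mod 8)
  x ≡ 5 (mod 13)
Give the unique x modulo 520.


Moduli 5, 8, 13 are pairwise coprime; by CRT there is a unique solution modulo M = 5 · 8 · 13 = 520.
Solve pairwise, accumulating the modulus:
  Start with x ≡ 0 (mod 5).
  Combine with x ≡ 6 (mod 8): since gcd(5, 8) = 1, we get a unique residue mod 40.
    Write x = 0 + 5·t and substitute into x ≡ 6 (mod 8): 5·t ≡ 6 − 0 = 6 (mod 8).
    The inverse of 5 mod 8 is 5 (since 5·5 = 25 = 3·8 + 1), so t ≡ 5·6 = 30 ≡ 6 (mod 8).
    Then x = 0 + 5·6 = 30, valid modulo lcm(5, 8) = 40: x ≡ 30 (mod 40).
  Combine with x ≡ 5 (mod 13): since gcd(40, 13) = 1, we get a unique residue mod 520.
    Write x = 30 + 40·t and substitute into x ≡ 5 (mod 13): 40·t ≡ 5 − 30 = -25 (mod 13).
    Reduce coefficients mod 13: 1·t ≡ 1 (mod 13).
    So t ≡ 1 (mod 13).
    Then x = 30 + 40·1 = 70, valid modulo lcm(40, 13) = 520: x ≡ 70 (mod 520).
Verify: 70 mod 5 = 0 ✓, 70 mod 8 = 6 ✓, 70 mod 13 = 5 ✓.

x ≡ 70 (mod 520).


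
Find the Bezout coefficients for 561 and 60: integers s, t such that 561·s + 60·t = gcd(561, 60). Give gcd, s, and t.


Euclidean algorithm on (561, 60) — divide until remainder is 0:
  561 = 9 · 60 + 21
  60 = 2 · 21 + 18
  21 = 1 · 18 + 3
  18 = 6 · 3 + 0
gcd(561, 60) = 3.
Track Bezout coefficients alongside the remainders: start with r₀ = 561 = a·1 + b·0 (s = 1, t = 0) and r₁ = 60 = a·0 + b·1 (s = 0, t = 1); each new remainder r_{k+1} = r_{k-1} − q_k·r_k inherits s_{k+1} = s_{k-1} − q_k·s_k, t_{k+1} = t_{k-1} − q_k·t_k, so r_k = a·s_k + b·t_k at every step:
  q = 9: r = 21, s = 1 − 9·0 = 1, t = 0 − 9·1 = -9  (check: 561·1 + 60·(-9) = 21)
  q = 2: r = 18, s = 0 − 2·1 = -2, t = 1 − 2·(-9) = 19  (check: 561·(-2) + 60·19 = 18)
  q = 1: r = 3, s = 1 − 1·(-2) = 3, t = -9 − 1·19 = -28  (check: 561·3 + 60·(-28) = 3)
The row with r = 3 (the gcd) gives the Bezout coefficients s = 3, t = -28.
Result: 561 · (3) + 60 · (-28) = 3.

gcd(561, 60) = 3; s = 3, t = -28 (check: 561·3 + 60·(-28) = 3).


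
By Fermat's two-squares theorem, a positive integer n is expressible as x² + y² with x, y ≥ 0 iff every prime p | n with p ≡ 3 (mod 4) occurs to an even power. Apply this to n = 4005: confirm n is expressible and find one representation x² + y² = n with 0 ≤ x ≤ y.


Step 1: Factor n = 4005 = 3^2 · 5 · 89.
Step 2: Check the mod-4 condition on each prime factor: 3 ≡ 3 (mod 4), exponent 2 (must be even); 5 ≡ 1 (mod 4), exponent 1; 89 ≡ 1 (mod 4), exponent 1.
All primes ≡ 3 (mod 4) appear to even exponent (or don't appear), so by the two-squares theorem n IS expressible as a sum of two squares.
Step 3: Build a representation. Group n = k² · m with k = 3 and m = 5 · 89 = 445 (a product of primes ≡ 1 (mod 4)); a representation of m scales to one of n via (k·x)² + (k·y)² = k²(x² + y²). Each prime p ≡ 1 (mod 4) is itself a sum of two squares; find a² by testing p − a² for a perfect square:
  5: 5 − 1² = 4 = 2² ⇒ 5 = 1² + 2².
  89: 89 − 1² = 88, 89 − 2² = 85, 89 − 3² = 80, 89 − 4² = 73, 89 − 5² = 64 = 8² ⇒ 89 = 5² + 8².
  Combine using the Brahmagupta–Fibonacci identity (a² + b²)(c² + d²) = (ac − bd)² + (ad + bc)² = (ac + bd)² + (ad − bc)²:
  5 · 89 = 445: from (1² + 2²)(5² + 8²), take (1·5 − 2·8, 1·8 + 2·5) = (5 − 16, 8 + 10) = (-11, 18); dropping signs (only squares matter) gives (11, 18); check 11² + 18² = 121 + 324 = 445 ✓.
  Scale by k = 3: (3·11, 3·18) = (33, 54).
Step 4: Order so x ≤ y and verify: 33² + 54² = 1089 + 2916 = 4005 = n. ✓

n = 4005 = 33² + 54² (one valid representation with x ≤ y).


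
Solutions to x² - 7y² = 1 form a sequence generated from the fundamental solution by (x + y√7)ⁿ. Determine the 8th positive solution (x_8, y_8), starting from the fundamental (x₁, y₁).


Step 1: Find the fundamental solution (x₁, y₁) of x² - 7y² = 1.
  Expand √7 as a continued fraction. a₀ = ⌊√7⌋ = 2; iterate m_{k+1} = d_k·a_k − m_k, d_{k+1} = (7 − m_{k+1}²)/d_k, a_{k+1} = ⌊(a₀ + m_{k+1})/d_{k+1}⌋ (starting m₀ = 0, d₀ = 1), with convergents p_k = a_k·p_{k-1} + p_{k-2}, q_k = a_k·q_{k-1} + q_{k-2} (p₋₁ = 1, q₋₁ = 0):
  k = 0: a₀ = 2; p₀/q₀ = 2/1; p₀² − 7·q₀² = 4 − 7 = -3.
  k = 1: m = 2, d = 3, a = ⌊(2 + 2)/3⌋ = 1; p/q = (1·2 + 1)/(1·1 + 0) = 3/1; p² − 7·q² = 9 − 7 = 2.
  k = 2: m = 1, d = 2, a = ⌊(2 + 1)/2⌋ = 1; p/q = (1·3 + 2)/(1·1 + 1) = 5/2; p² − 7·q² = 25 − 28 = -3.
  k = 3: m = 1, d = 3, a = ⌊(2 + 1)/3⌋ = 1; p/q = (1·5 + 3)/(1·2 + 1) = 8/3; p² − 7·q² = 64 − 63 = 1.
  The first convergent with p² − 7·q² = 1 gives the fundamental solution (x₁, y₁) = (8, 3).
Step 2: Apply the recurrence (x_{n+1}, y_{n+1}) = (x₁x_n + 7y₁y_n, x₁y_n + y₁x_n) repeatedly.
  From (x_1, y_1) = (8, 3): x_2 = 8·8 + 7·3·3 = 127; y_2 = 8·3 + 3·8 = 48.
  From (x_2, y_2) = (127, 48): x_3 = 8·127 + 7·3·48 = 2024; y_3 = 8·48 + 3·127 = 765.
  From (x_3, y_3) = (2024, 765): x_4 = 8·2024 + 7·3·765 = 32257; y_4 = 8·765 + 3·2024 = 12192.
  From (x_4, y_4) = (32257, 12192): x_5 = 8·32257 + 7·3·12192 = 514088; y_5 = 8·12192 + 3·32257 = 194307.
  From (x_5, y_5) = (514088, 194307): x_6 = 8·514088 + 7·3·194307 = 8193151; y_6 = 8·194307 + 3·514088 = 3096720.
  From (x_6, y_6) = (8193151, 3096720): x_7 = 8·8193151 + 7·3·3096720 = 130576328; y_7 = 8·3096720 + 3·8193151 = 49353213.
  From (x_7, y_7) = (130576328, 49353213): x_8 = 8·130576328 + 7·3·49353213 = 2081028097; y_8 = 8·49353213 + 3·130576328 = 786554688.
Step 3: Verify x_8² - 7·y_8² = 4330677940503441409 - 4330677940503441408 = 1 (should be 1). ✓

(x_1, y_1) = (8, 3); (x_8, y_8) = (2081028097, 786554688).


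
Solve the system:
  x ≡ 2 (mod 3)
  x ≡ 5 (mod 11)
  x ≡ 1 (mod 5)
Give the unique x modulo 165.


Moduli 3, 11, 5 are pairwise coprime; by CRT there is a unique solution modulo M = 3 · 11 · 5 = 165.
Solve pairwise, accumulating the modulus:
  Start with x ≡ 2 (mod 3).
  Combine with x ≡ 5 (mod 11): since gcd(3, 11) = 1, we get a unique residue mod 33.
    Write x = 2 + 3·t and substitute into x ≡ 5 (mod 11): 3·t ≡ 5 − 2 = 3 (mod 11).
    The inverse of 3 mod 11 is 4 (since 3·4 = 12 = 1·11 + 1), so t ≡ 4·3 = 12 ≡ 1 (mod 11).
    Then x = 2 + 3·1 = 5, valid modulo lcm(3, 11) = 33: x ≡ 5 (mod 33).
  Combine with x ≡ 1 (mod 5): since gcd(33, 5) = 1, we get a unique residue mod 165.
    Write x = 5 + 33·t and substitute into x ≡ 1 (mod 5): 33·t ≡ 1 − 5 = -4 (mod 5).
    Reduce coefficients mod 5: 3·t ≡ 1 (mod 5).
    The inverse of 3 mod 5 is 2 (since 3·2 = 6 = 1·5 + 1), so t ≡ 2·1 = 2 ≡ 2 (mod 5).
    Then x = 5 + 33·2 = 71, valid modulo lcm(33, 5) = 165: x ≡ 71 (mod 165).
Verify: 71 mod 3 = 2 ✓, 71 mod 11 = 5 ✓, 71 mod 5 = 1 ✓.

x ≡ 71 (mod 165).


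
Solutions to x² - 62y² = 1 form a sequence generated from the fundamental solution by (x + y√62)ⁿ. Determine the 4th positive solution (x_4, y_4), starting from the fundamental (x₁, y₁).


Step 1: Find the fundamental solution (x₁, y₁) of x² - 62y² = 1.
  Expand √62 as a continued fraction. a₀ = ⌊√62⌋ = 7; iterate m_{k+1} = d_k·a_k − m_k, d_{k+1} = (62 − m_{k+1}²)/d_k, a_{k+1} = ⌊(a₀ + m_{k+1})/d_{k+1}⌋ (starting m₀ = 0, d₀ = 1), with convergents p_k = a_k·p_{k-1} + p_{k-2}, q_k = a_k·q_{k-1} + q_{k-2} (p₋₁ = 1, q₋₁ = 0):
  k = 0: a₀ = 7; p₀/q₀ = 7/1; p₀² − 62·q₀² = 49 − 62 = -13.
  k = 1: m = 7, d = 13, a = ⌊(7 + 7)/13⌋ = 1; p/q = (1·7 + 1)/(1·1 + 0) = 8/1; p² − 62·q² = 64 − 62 = 2.
  k = 2: m = 6, d = 2, a = ⌊(7 + 6)/2⌋ = 6; p/q = (6·8 + 7)/(6·1 + 1) = 55/7; p² − 62·q² = 3025 − 3038 = -13.
  k = 3: m = 6, d = 13, a = ⌊(7 + 6)/13⌋ = 1; p/q = (1·55 + 8)/(1·7 + 1) = 63/8; p² − 62·q² = 3969 − 3968 = 1.
  The first convergent with p² − 62·q² = 1 gives the fundamental solution (x₁, y₁) = (63, 8).
Step 2: Apply the recurrence (x_{n+1}, y_{n+1}) = (x₁x_n + 62y₁y_n, x₁y_n + y₁x_n) repeatedly.
  From (x_1, y_1) = (63, 8): x_2 = 63·63 + 62·8·8 = 7937; y_2 = 63·8 + 8·63 = 1008.
  From (x_2, y_2) = (7937, 1008): x_3 = 63·7937 + 62·8·1008 = 999999; y_3 = 63·1008 + 8·7937 = 127000.
  From (x_3, y_3) = (999999, 127000): x_4 = 63·999999 + 62·8·127000 = 125991937; y_4 = 63·127000 + 8·999999 = 16000992.
Step 3: Verify x_4² - 62·y_4² = 15873968189011969 - 15873968189011968 = 1 (should be 1). ✓

(x_1, y_1) = (63, 8); (x_4, y_4) = (125991937, 16000992).


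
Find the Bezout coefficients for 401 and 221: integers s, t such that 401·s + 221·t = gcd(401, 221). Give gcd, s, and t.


Euclidean algorithm on (401, 221) — divide until remainder is 0:
  401 = 1 · 221 + 180
  221 = 1 · 180 + 41
  180 = 4 · 41 + 16
  41 = 2 · 16 + 9
  16 = 1 · 9 + 7
  9 = 1 · 7 + 2
  7 = 3 · 2 + 1
  2 = 2 · 1 + 0
gcd(401, 221) = 1.
Track Bezout coefficients alongside the remainders: start with r₀ = 401 = a·1 + b·0 (s = 1, t = 0) and r₁ = 221 = a·0 + b·1 (s = 0, t = 1); each new remainder r_{k+1} = r_{k-1} − q_k·r_k inherits s_{k+1} = s_{k-1} − q_k·s_k, t_{k+1} = t_{k-1} − q_k·t_k, so r_k = a·s_k + b·t_k at every step:
  q = 1: r = 180, s = 1 − 1·0 = 1, t = 0 − 1·1 = -1  (check: 401·1 + 221·(-1) = 180)
  q = 1: r = 41, s = 0 − 1·1 = -1, t = 1 − 1·(-1) = 2  (check: 401·(-1) + 221·2 = 41)
  q = 4: r = 16, s = 1 − 4·(-1) = 5, t = -1 − 4·2 = -9  (check: 401·5 + 221·(-9) = 16)
  q = 2: r = 9, s = -1 − 2·5 = -11, t = 2 − 2·(-9) = 20  (check: 401·(-11) + 221·20 = 9)
  q = 1: r = 7, s = 5 − 1·(-11) = 16, t = -9 − 1·20 = -29  (check: 401·16 + 221·(-29) = 7)
  q = 1: r = 2, s = -11 − 1·16 = -27, t = 20 − 1·(-29) = 49  (check: 401·(-27) + 221·49 = 2)
  q = 3: r = 1, s = 16 − 3·(-27) = 97, t = -29 − 3·49 = -176  (check: 401·97 + 221·(-176) = 1)
The row with r = 1 (the gcd) gives the Bezout coefficients s = 97, t = -176.
Result: 401 · (97) + 221 · (-176) = 1.

gcd(401, 221) = 1; s = 97, t = -176 (check: 401·97 + 221·(-176) = 1).


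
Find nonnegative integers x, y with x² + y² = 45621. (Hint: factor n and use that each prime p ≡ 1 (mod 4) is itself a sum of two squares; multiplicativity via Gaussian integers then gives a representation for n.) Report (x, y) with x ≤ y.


Step 1: Factor n = 45621 = 3^2 · 37 · 137.
Step 2: Check the mod-4 condition on each prime factor: 3 ≡ 3 (mod 4), exponent 2 (must be even); 37 ≡ 1 (mod 4), exponent 1; 137 ≡ 1 (mod 4), exponent 1.
All primes ≡ 3 (mod 4) appear to even exponent (or don't appear), so by the two-squares theorem n IS expressible as a sum of two squares.
Step 3: Build a representation. Group n = k² · m with k = 3 and m = 37 · 137 = 5069 (a product of primes ≡ 1 (mod 4)); a representation of m scales to one of n via (k·x)² + (k·y)² = k²(x² + y²). Each prime p ≡ 1 (mod 4) is itself a sum of two squares; find a² by testing p − a² for a perfect square:
  37: 37 − 1² = 36 = 6² ⇒ 37 = 1² + 6².
  137: 137 − 1² = 136, 137 − 2² = 133, 137 − 3² = 128, 137 − 4² = 121 = 11² ⇒ 137 = 4² + 11².
  Combine using the Brahmagupta–Fibonacci identity (a² + b²)(c² + d²) = (ac − bd)² + (ad + bc)² = (ac + bd)² + (ad − bc)²:
  37 · 137 = 5069: from (1² + 6²)(4² + 11²), take (1·4 − 6·11, 1·11 + 6·4) = (4 − 66, 11 + 24) = (-62, 35); dropping signs (only squares matter) gives (62, 35); check 62² + 35² = 3844 + 1225 = 5069 ✓.
  Scale by k = 3: (3·62, 3·35) = (186, 105).
Step 4: Order so x ≤ y and verify: 105² + 186² = 11025 + 34596 = 45621 = n. ✓

n = 45621 = 105² + 186² (one valid representation with x ≤ y).


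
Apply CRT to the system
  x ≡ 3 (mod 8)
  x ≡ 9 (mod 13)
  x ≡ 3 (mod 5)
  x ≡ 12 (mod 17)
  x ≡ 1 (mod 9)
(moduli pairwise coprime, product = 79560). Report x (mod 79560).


Product of moduli M = 8 · 13 · 5 · 17 · 9 = 79560.
Merge one congruence at a time:
  Start: x ≡ 3 (mod 8).
  Combine with x ≡ 9 (mod 13); new modulus lcm = 104.
    Write x = 3 + 8·t and substitute into x ≡ 9 (mod 13): 8·t ≡ 9 − 3 = 6 (mod 13).
    The inverse of 8 mod 13 is 5 (since 8·5 = 40 = 3·13 + 1), so t ≡ 5·6 = 30 ≡ 4 (mod 13).
    Then x = 3 + 8·4 = 35, valid modulo lcm(8, 13) = 104: x ≡ 35 (mod 104).
  Combine with x ≡ 3 (mod 5); new modulus lcm = 520.
    Write x = 35 + 104·t and substitute into x ≡ 3 (mod 5): 104·t ≡ 3 − 35 = -32 (mod 5).
    Reduce coefficients mod 5: 4·t ≡ 3 (mod 5).
    The inverse of 4 mod 5 is 4 (since 4·4 = 16 = 3·5 + 1), so t ≡ 4·3 = 12 ≡ 2 (mod 5).
    Then x = 35 + 104·2 = 243, valid modulo lcm(104, 5) = 520: x ≡ 243 (mod 520).
  Combine with x ≡ 12 (mod 17); new modulus lcm = 8840.
    Write x = 243 + 520·t and substitute into x ≡ 12 (mod 17): 520·t ≡ 12 − 243 = -231 (mod 17).
    Reduce coefficients mod 17: 10·t ≡ 7 (mod 17).
    The inverse of 10 mod 17 is 12 (since 10·12 = 120 = 7·17 + 1), so t ≡ 12·7 = 84 ≡ 16 (mod 17).
    Then x = 243 + 520·16 = 8563, valid modulo lcm(520, 17) = 8840: x ≡ 8563 (mod 8840).
  Combine with x ≡ 1 (mod 9); new modulus lcm = 79560.
    Write x = 8563 + 8840·t and substitute into x ≡ 1 (mod 9): 8840·t ≡ 1 − 8563 = -8562 (mod 9).
    Reduce coefficients mod 9: 2·t ≡ 6 (mod 9).
    The inverse of 2 mod 9 is 5 (since 2·5 = 10 = 1·9 + 1), so t ≡ 5·6 = 30 ≡ 3 (mod 9).
    Then x = 8563 + 8840·3 = 35083, valid modulo lcm(8840, 9) = 79560: x ≡ 35083 (mod 79560).
Verify against each original: 35083 mod 8 = 3, 35083 mod 13 = 9, 35083 mod 5 = 3, 35083 mod 17 = 12, 35083 mod 9 = 1.

x ≡ 35083 (mod 79560).


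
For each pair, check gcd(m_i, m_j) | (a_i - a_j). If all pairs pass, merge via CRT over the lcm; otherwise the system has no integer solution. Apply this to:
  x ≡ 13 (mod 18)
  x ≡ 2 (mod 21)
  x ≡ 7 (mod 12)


Moduli 18, 21, 12 are not pairwise coprime, so CRT works modulo lcm(m_i) when all pairwise compatibility conditions hold.
Pairwise compatibility: gcd(m_i, m_j) must divide a_i - a_j for every pair.
Merge one congruence at a time:
  Start: x ≡ 13 (mod 18).
  Combine with x ≡ 2 (mod 21): gcd(18, 21) = 3, and 2 - 13 = -11 is NOT divisible by 3.
    ⇒ system is inconsistent (no integer solution).

No solution (the system is inconsistent).


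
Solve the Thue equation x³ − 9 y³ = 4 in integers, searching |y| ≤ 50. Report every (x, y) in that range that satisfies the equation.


The equation is x³ - 9y³ = 4. For fixed y, x³ = 9·y³ + 4, so a solution requires the RHS to be a perfect cube.
Strategy: iterate y from -50 to 50, compute RHS = 9·y³ + 4, and check whether it is a (positive or negative) perfect cube.
Check small values of y:
  y = 0: RHS = 4 is not a perfect cube.
  y = 1: RHS = 13 is not a perfect cube.
  y = -1: RHS = -5 is not a perfect cube.
  y = 2: RHS = 76 is not a perfect cube.
  y = -2: RHS = -68 is not a perfect cube.
  y = 3: RHS = 247 is not a perfect cube.
  y = -3: RHS = -239 is not a perfect cube.
Continuing the search up to |y| = 50 finds no solutions either.
No (x, y) in the scanned range satisfies the equation.

No integer solutions with |y| ≤ 50.


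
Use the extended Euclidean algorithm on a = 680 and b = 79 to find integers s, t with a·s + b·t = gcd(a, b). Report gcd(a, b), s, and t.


Euclidean algorithm on (680, 79) — divide until remainder is 0:
  680 = 8 · 79 + 48
  79 = 1 · 48 + 31
  48 = 1 · 31 + 17
  31 = 1 · 17 + 14
  17 = 1 · 14 + 3
  14 = 4 · 3 + 2
  3 = 1 · 2 + 1
  2 = 2 · 1 + 0
gcd(680, 79) = 1.
Track Bezout coefficients alongside the remainders: start with r₀ = 680 = a·1 + b·0 (s = 1, t = 0) and r₁ = 79 = a·0 + b·1 (s = 0, t = 1); each new remainder r_{k+1} = r_{k-1} − q_k·r_k inherits s_{k+1} = s_{k-1} − q_k·s_k, t_{k+1} = t_{k-1} − q_k·t_k, so r_k = a·s_k + b·t_k at every step:
  q = 8: r = 48, s = 1 − 8·0 = 1, t = 0 − 8·1 = -8  (check: 680·1 + 79·(-8) = 48)
  q = 1: r = 31, s = 0 − 1·1 = -1, t = 1 − 1·(-8) = 9  (check: 680·(-1) + 79·9 = 31)
  q = 1: r = 17, s = 1 − 1·(-1) = 2, t = -8 − 1·9 = -17  (check: 680·2 + 79·(-17) = 17)
  q = 1: r = 14, s = -1 − 1·2 = -3, t = 9 − 1·(-17) = 26  (check: 680·(-3) + 79·26 = 14)
  q = 1: r = 3, s = 2 − 1·(-3) = 5, t = -17 − 1·26 = -43  (check: 680·5 + 79·(-43) = 3)
  q = 4: r = 2, s = -3 − 4·5 = -23, t = 26 − 4·(-43) = 198  (check: 680·(-23) + 79·198 = 2)
  q = 1: r = 1, s = 5 − 1·(-23) = 28, t = -43 − 1·198 = -241  (check: 680·28 + 79·(-241) = 1)
The row with r = 1 (the gcd) gives the Bezout coefficients s = 28, t = -241.
Result: 680 · (28) + 79 · (-241) = 1.

gcd(680, 79) = 1; s = 28, t = -241 (check: 680·28 + 79·(-241) = 1).


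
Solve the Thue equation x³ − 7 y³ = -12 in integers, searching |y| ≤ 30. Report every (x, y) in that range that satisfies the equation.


The equation is x³ - 7y³ = -12. For fixed y, x³ = 7·y³ − 12, so a solution requires the RHS to be a perfect cube.
Strategy: iterate y from -30 to 30, compute RHS = 7·y³ − 12, and check whether it is a (positive or negative) perfect cube.
Check small values of y:
  y = 0: RHS = -12 is not a perfect cube.
  y = 1: RHS = -5 is not a perfect cube.
  y = -1: RHS = -19 is not a perfect cube.
  y = 2: RHS = 44 is not a perfect cube.
  y = -2: RHS = -68 is not a perfect cube.
  y = 3: RHS = 177 is not a perfect cube.
  y = -3: RHS = -201 is not a perfect cube.
Continuing the search up to |y| = 30 finds no solutions either.
No (x, y) in the scanned range satisfies the equation.

No integer solutions with |y| ≤ 30.


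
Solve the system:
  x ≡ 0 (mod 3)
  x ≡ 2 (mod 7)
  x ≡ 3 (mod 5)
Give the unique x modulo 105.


Moduli 3, 7, 5 are pairwise coprime; by CRT there is a unique solution modulo M = 3 · 7 · 5 = 105.
Solve pairwise, accumulating the modulus:
  Start with x ≡ 0 (mod 3).
  Combine with x ≡ 2 (mod 7): since gcd(3, 7) = 1, we get a unique residue mod 21.
    Write x = 0 + 3·t and substitute into x ≡ 2 (mod 7): 3·t ≡ 2 − 0 = 2 (mod 7).
    The inverse of 3 mod 7 is 5 (since 3·5 = 15 = 2·7 + 1), so t ≡ 5·2 = 10 ≡ 3 (mod 7).
    Then x = 0 + 3·3 = 9, valid modulo lcm(3, 7) = 21: x ≡ 9 (mod 21).
  Combine with x ≡ 3 (mod 5): since gcd(21, 5) = 1, we get a unique residue mod 105.
    Write x = 9 + 21·t and substitute into x ≡ 3 (mod 5): 21·t ≡ 3 − 9 = -6 (mod 5).
    Reduce coefficients mod 5: 1·t ≡ 4 (mod 5).
    So t ≡ 4 (mod 5).
    Then x = 9 + 21·4 = 93, valid modulo lcm(21, 5) = 105: x ≡ 93 (mod 105).
Verify: 93 mod 3 = 0 ✓, 93 mod 7 = 2 ✓, 93 mod 5 = 3 ✓.

x ≡ 93 (mod 105).


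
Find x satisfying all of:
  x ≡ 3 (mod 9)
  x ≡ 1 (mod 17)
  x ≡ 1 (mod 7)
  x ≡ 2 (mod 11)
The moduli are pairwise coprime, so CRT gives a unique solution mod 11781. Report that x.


Product of moduli M = 9 · 17 · 7 · 11 = 11781.
Merge one congruence at a time:
  Start: x ≡ 3 (mod 9).
  Combine with x ≡ 1 (mod 17); new modulus lcm = 153.
    Write x = 3 + 9·t and substitute into x ≡ 1 (mod 17): 9·t ≡ 1 − 3 = -2 (mod 17).
    Reduce coefficients mod 17: 9·t ≡ 15 (mod 17).
    The inverse of 9 mod 17 is 2 (since 9·2 = 18 = 1·17 + 1), so t ≡ 2·15 = 30 ≡ 13 (mod 17).
    Then x = 3 + 9·13 = 120, valid modulo lcm(9, 17) = 153: x ≡ 120 (mod 153).
  Combine with x ≡ 1 (mod 7); new modulus lcm = 1071.
    Write x = 120 + 153·t and substitute into x ≡ 1 (mod 7): 153·t ≡ 1 − 120 = -119 (mod 7).
    Reduce coefficients mod 7: 6·t ≡ 0 (mod 7).
    The inverse of 6 mod 7 is 6 (since 6·6 = 36 = 5·7 + 1), so t ≡ 6·0 = 0 ≡ 0 (mod 7).
    Then x = 120 + 153·0 = 120, valid modulo lcm(153, 7) = 1071: x ≡ 120 (mod 1071).
  Combine with x ≡ 2 (mod 11); new modulus lcm = 11781.
    Write x = 120 + 1071·t and substitute into x ≡ 2 (mod 11): 1071·t ≡ 2 − 120 = -118 (mod 11).
    Reduce coefficients mod 11: 4·t ≡ 3 (mod 11).
    The inverse of 4 mod 11 is 3 (since 4·3 = 12 = 1·11 + 1), so t ≡ 3·3 = 9 ≡ 9 (mod 11).
    Then x = 120 + 1071·9 = 9759, valid modulo lcm(1071, 11) = 11781: x ≡ 9759 (mod 11781).
Verify against each original: 9759 mod 9 = 3, 9759 mod 17 = 1, 9759 mod 7 = 1, 9759 mod 11 = 2.

x ≡ 9759 (mod 11781).


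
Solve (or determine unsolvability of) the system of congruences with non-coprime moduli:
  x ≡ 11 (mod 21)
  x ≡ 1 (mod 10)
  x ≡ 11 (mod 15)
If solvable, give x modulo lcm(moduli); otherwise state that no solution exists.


Moduli 21, 10, 15 are not pairwise coprime, so CRT works modulo lcm(m_i) when all pairwise compatibility conditions hold.
Pairwise compatibility: gcd(m_i, m_j) must divide a_i - a_j for every pair.
Merge one congruence at a time:
  Start: x ≡ 11 (mod 21).
  Combine with x ≡ 1 (mod 10): gcd(21, 10) = 1; 1 - 11 = -10, which IS divisible by 1, so compatible.
    Write x = 11 + 21·t and substitute into x ≡ 1 (mod 10): 21·t ≡ 1 − 11 = -10 (mod 10).
    Reduce coefficients mod 10: 1·t ≡ 0 (mod 10).
    So t ≡ 0 (mod 10).
    Then x = 11 + 21·0 = 11, valid modulo lcm(21, 10) = 210: x ≡ 11 (mod 210).
  Combine with x ≡ 11 (mod 15): gcd(210, 15) = 15; 11 - 11 = 0, which IS divisible by 15, so compatible.
    Write x = 11 + 210·t and substitute into x ≡ 11 (mod 15): 210·t ≡ 11 − 11 = 0 (mod 15).
    Divide the congruence (and modulus) by g = 15: 14·t ≡ 0 (mod 1).
    Modulo 1 every t works; take t = 0.
    Then x = 11 + 210·0 = 11, valid modulo lcm(210, 15) = 210: x ≡ 11 (mod 210).
Verify: 11 mod 21 = 11, 11 mod 10 = 1, 11 mod 15 = 11.

x ≡ 11 (mod 210).


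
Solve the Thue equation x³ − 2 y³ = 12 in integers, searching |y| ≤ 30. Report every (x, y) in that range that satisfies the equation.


The equation is x³ - 2y³ = 12. For fixed y, x³ = 2·y³ + 12, so a solution requires the RHS to be a perfect cube.
Strategy: iterate y from -30 to 30, compute RHS = 2·y³ + 12, and check whether it is a (positive or negative) perfect cube.
Check small values of y:
  y = 0: RHS = 12 is not a perfect cube.
  y = 1: RHS = 14 is not a perfect cube.
  y = -1: RHS = 10 is not a perfect cube.
  y = 2: RHS = 28 is not a perfect cube.
  y = -2: RHS = -4 is not a perfect cube.
  y = 3: RHS = 66 is not a perfect cube.
  y = -3: RHS = -42 is not a perfect cube.
Continuing the search up to |y| = 30 finds no solutions either.
No (x, y) in the scanned range satisfies the equation.

No integer solutions with |y| ≤ 30.


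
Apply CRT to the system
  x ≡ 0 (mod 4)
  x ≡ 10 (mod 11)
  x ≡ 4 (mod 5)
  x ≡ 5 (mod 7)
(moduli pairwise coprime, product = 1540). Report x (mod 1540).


Product of moduli M = 4 · 11 · 5 · 7 = 1540.
Merge one congruence at a time:
  Start: x ≡ 0 (mod 4).
  Combine with x ≡ 10 (mod 11); new modulus lcm = 44.
    Write x = 0 + 4·t and substitute into x ≡ 10 (mod 11): 4·t ≡ 10 − 0 = 10 (mod 11).
    The inverse of 4 mod 11 is 3 (since 4·3 = 12 = 1·11 + 1), so t ≡ 3·10 = 30 ≡ 8 (mod 11).
    Then x = 0 + 4·8 = 32, valid modulo lcm(4, 11) = 44: x ≡ 32 (mod 44).
  Combine with x ≡ 4 (mod 5); new modulus lcm = 220.
    Write x = 32 + 44·t and substitute into x ≡ 4 (mod 5): 44·t ≡ 4 − 32 = -28 (mod 5).
    Reduce coefficients mod 5: 4·t ≡ 2 (mod 5).
    The inverse of 4 mod 5 is 4 (since 4·4 = 16 = 3·5 + 1), so t ≡ 4·2 = 8 ≡ 3 (mod 5).
    Then x = 32 + 44·3 = 164, valid modulo lcm(44, 5) = 220: x ≡ 164 (mod 220).
  Combine with x ≡ 5 (mod 7); new modulus lcm = 1540.
    Write x = 164 + 220·t and substitute into x ≡ 5 (mod 7): 220·t ≡ 5 − 164 = -159 (mod 7).
    Reduce coefficients mod 7: 3·t ≡ 2 (mod 7).
    The inverse of 3 mod 7 is 5 (since 3·5 = 15 = 2·7 + 1), so t ≡ 5·2 = 10 ≡ 3 (mod 7).
    Then x = 164 + 220·3 = 824, valid modulo lcm(220, 7) = 1540: x ≡ 824 (mod 1540).
Verify against each original: 824 mod 4 = 0, 824 mod 11 = 10, 824 mod 5 = 4, 824 mod 7 = 5.

x ≡ 824 (mod 1540).


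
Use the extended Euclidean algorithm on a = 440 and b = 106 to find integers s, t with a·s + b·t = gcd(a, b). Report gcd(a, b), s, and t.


Euclidean algorithm on (440, 106) — divide until remainder is 0:
  440 = 4 · 106 + 16
  106 = 6 · 16 + 10
  16 = 1 · 10 + 6
  10 = 1 · 6 + 4
  6 = 1 · 4 + 2
  4 = 2 · 2 + 0
gcd(440, 106) = 2.
Track Bezout coefficients alongside the remainders: start with r₀ = 440 = a·1 + b·0 (s = 1, t = 0) and r₁ = 106 = a·0 + b·1 (s = 0, t = 1); each new remainder r_{k+1} = r_{k-1} − q_k·r_k inherits s_{k+1} = s_{k-1} − q_k·s_k, t_{k+1} = t_{k-1} − q_k·t_k, so r_k = a·s_k + b·t_k at every step:
  q = 4: r = 16, s = 1 − 4·0 = 1, t = 0 − 4·1 = -4  (check: 440·1 + 106·(-4) = 16)
  q = 6: r = 10, s = 0 − 6·1 = -6, t = 1 − 6·(-4) = 25  (check: 440·(-6) + 106·25 = 10)
  q = 1: r = 6, s = 1 − 1·(-6) = 7, t = -4 − 1·25 = -29  (check: 440·7 + 106·(-29) = 6)
  q = 1: r = 4, s = -6 − 1·7 = -13, t = 25 − 1·(-29) = 54  (check: 440·(-13) + 106·54 = 4)
  q = 1: r = 2, s = 7 − 1·(-13) = 20, t = -29 − 1·54 = -83  (check: 440·20 + 106·(-83) = 2)
The row with r = 2 (the gcd) gives the Bezout coefficients s = 20, t = -83.
Result: 440 · (20) + 106 · (-83) = 2.

gcd(440, 106) = 2; s = 20, t = -83 (check: 440·20 + 106·(-83) = 2).


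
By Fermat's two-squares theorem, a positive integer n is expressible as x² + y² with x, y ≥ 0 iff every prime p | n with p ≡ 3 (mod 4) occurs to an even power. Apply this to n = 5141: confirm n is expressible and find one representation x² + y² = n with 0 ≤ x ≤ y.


Step 1: Factor n = 5141 = 53 · 97.
Step 2: Check the mod-4 condition on each prime factor: 53 ≡ 1 (mod 4), exponent 1; 97 ≡ 1 (mod 4), exponent 1.
All primes ≡ 3 (mod 4) appear to even exponent (or don't appear), so by the two-squares theorem n IS expressible as a sum of two squares.
Step 3: Build a representation. Here n = 53 · 97 is a product of primes ≡ 1 (mod 4). Each prime p ≡ 1 (mod 4) is itself a sum of two squares; find a² by testing p − a² for a perfect square:
  53: 53 − 1² = 52, 53 − 2² = 49 = 7² ⇒ 53 = 2² + 7².
  97: 97 − 1² = 96, 97 − 2² = 93, 97 − 3² = 88, 97 − 4² = 81 = 9² ⇒ 97 = 4² + 9².
  Combine using the Brahmagupta–Fibonacci identity (a² + b²)(c² + d²) = (ac − bd)² + (ad + bc)² = (ac + bd)² + (ad − bc)²:
  53 · 97 = 5141: from (2² + 7²)(4² + 9²), take (2·4 − 7·9, 2·9 + 7·4) = (8 − 63, 18 + 28) = (-55, 46); dropping signs (only squares matter) gives (55, 46); check 55² + 46² = 3025 + 2116 = 5141 ✓.
Step 4: Order so x ≤ y and verify: 46² + 55² = 2116 + 3025 = 5141 = n. ✓

n = 5141 = 46² + 55² (one valid representation with x ≤ y).


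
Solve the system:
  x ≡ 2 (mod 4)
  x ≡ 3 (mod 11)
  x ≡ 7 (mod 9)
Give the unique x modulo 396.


Moduli 4, 11, 9 are pairwise coprime; by CRT there is a unique solution modulo M = 4 · 11 · 9 = 396.
Solve pairwise, accumulating the modulus:
  Start with x ≡ 2 (mod 4).
  Combine with x ≡ 3 (mod 11): since gcd(4, 11) = 1, we get a unique residue mod 44.
    Write x = 2 + 4·t and substitute into x ≡ 3 (mod 11): 4·t ≡ 3 − 2 = 1 (mod 11).
    The inverse of 4 mod 11 is 3 (since 4·3 = 12 = 1·11 + 1), so t ≡ 3·1 = 3 ≡ 3 (mod 11).
    Then x = 2 + 4·3 = 14, valid modulo lcm(4, 11) = 44: x ≡ 14 (mod 44).
  Combine with x ≡ 7 (mod 9): since gcd(44, 9) = 1, we get a unique residue mod 396.
    Write x = 14 + 44·t and substitute into x ≡ 7 (mod 9): 44·t ≡ 7 − 14 = -7 (mod 9).
    Reduce coefficients mod 9: 8·t ≡ 2 (mod 9).
    The inverse of 8 mod 9 is 8 (since 8·8 = 64 = 7·9 + 1), so t ≡ 8·2 = 16 ≡ 7 (mod 9).
    Then x = 14 + 44·7 = 322, valid modulo lcm(44, 9) = 396: x ≡ 322 (mod 396).
Verify: 322 mod 4 = 2 ✓, 322 mod 11 = 3 ✓, 322 mod 9 = 7 ✓.

x ≡ 322 (mod 396).


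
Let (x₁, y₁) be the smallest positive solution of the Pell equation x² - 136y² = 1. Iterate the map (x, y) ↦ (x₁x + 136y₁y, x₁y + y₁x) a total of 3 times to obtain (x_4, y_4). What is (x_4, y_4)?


Step 1: Find the fundamental solution (x₁, y₁) of x² - 136y² = 1.
  Expand √136 as a continued fraction. a₀ = ⌊√136⌋ = 11; iterate m_{k+1} = d_k·a_k − m_k, d_{k+1} = (136 − m_{k+1}²)/d_k, a_{k+1} = ⌊(a₀ + m_{k+1})/d_{k+1}⌋ (starting m₀ = 0, d₀ = 1), with convergents p_k = a_k·p_{k-1} + p_{k-2}, q_k = a_k·q_{k-1} + q_{k-2} (p₋₁ = 1, q₋₁ = 0):
  k = 0: a₀ = 11; p₀/q₀ = 11/1; p₀² − 136·q₀² = 121 − 136 = -15.
  k = 1: m = 11, d = 15, a = ⌊(11 + 11)/15⌋ = 1; p/q = (1·11 + 1)/(1·1 + 0) = 12/1; p² − 136·q² = 144 − 136 = 8.
  k = 2: m = 4, d = 8, a = ⌊(11 + 4)/8⌋ = 1; p/q = (1·12 + 11)/(1·1 + 1) = 23/2; p² − 136·q² = 529 − 544 = -15.
  k = 3: m = 4, d = 15, a = ⌊(11 + 4)/15⌋ = 1; p/q = (1·23 + 12)/(1·2 + 1) = 35/3; p² − 136·q² = 1225 − 1224 = 1.
  The first convergent with p² − 136·q² = 1 gives the fundamental solution (x₁, y₁) = (35, 3).
Step 2: Apply the recurrence (x_{n+1}, y_{n+1}) = (x₁x_n + 136y₁y_n, x₁y_n + y₁x_n) repeatedly.
  From (x_1, y_1) = (35, 3): x_2 = 35·35 + 136·3·3 = 2449; y_2 = 35·3 + 3·35 = 210.
  From (x_2, y_2) = (2449, 210): x_3 = 35·2449 + 136·3·210 = 171395; y_3 = 35·210 + 3·2449 = 14697.
  From (x_3, y_3) = (171395, 14697): x_4 = 35·171395 + 136·3·14697 = 11995201; y_4 = 35·14697 + 3·171395 = 1028580.
Step 3: Verify x_4² - 136·y_4² = 143884847030401 - 143884847030400 = 1 (should be 1). ✓

(x_1, y_1) = (35, 3); (x_4, y_4) = (11995201, 1028580).


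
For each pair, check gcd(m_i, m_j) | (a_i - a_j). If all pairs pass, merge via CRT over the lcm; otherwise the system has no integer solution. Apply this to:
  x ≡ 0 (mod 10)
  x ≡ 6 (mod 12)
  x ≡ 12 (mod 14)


Moduli 10, 12, 14 are not pairwise coprime, so CRT works modulo lcm(m_i) when all pairwise compatibility conditions hold.
Pairwise compatibility: gcd(m_i, m_j) must divide a_i - a_j for every pair.
Merge one congruence at a time:
  Start: x ≡ 0 (mod 10).
  Combine with x ≡ 6 (mod 12): gcd(10, 12) = 2; 6 - 0 = 6, which IS divisible by 2, so compatible.
    Write x = 0 + 10·t and substitute into x ≡ 6 (mod 12): 10·t ≡ 6 − 0 = 6 (mod 12).
    Divide the congruence (and modulus) by g = 2: 5·t ≡ 3 (mod 6).
    The inverse of 5 mod 6 is 5 (since 5·5 = 25 = 4·6 + 1), so t ≡ 5·3 = 15 ≡ 3 (mod 6).
    Then x = 0 + 10·3 = 30, valid modulo lcm(10, 12) = 60: x ≡ 30 (mod 60).
  Combine with x ≡ 12 (mod 14): gcd(60, 14) = 2; 12 - 30 = -18, which IS divisible by 2, so compatible.
    Write x = 30 + 60·t and substitute into x ≡ 12 (mod 14): 60·t ≡ 12 − 30 = -18 (mod 14).
    Divide the congruence (and modulus) by g = 2: 30·t ≡ -9 (mod 7).
    Reduce coefficients mod 7: 2·t ≡ 5 (mod 7).
    The inverse of 2 mod 7 is 4 (since 2·4 = 8 = 1·7 + 1), so t ≡ 4·5 = 20 ≡ 6 (mod 7).
    Then x = 30 + 60·6 = 390, valid modulo lcm(60, 14) = 420: x ≡ 390 (mod 420).
Verify: 390 mod 10 = 0, 390 mod 12 = 6, 390 mod 14 = 12.

x ≡ 390 (mod 420).
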